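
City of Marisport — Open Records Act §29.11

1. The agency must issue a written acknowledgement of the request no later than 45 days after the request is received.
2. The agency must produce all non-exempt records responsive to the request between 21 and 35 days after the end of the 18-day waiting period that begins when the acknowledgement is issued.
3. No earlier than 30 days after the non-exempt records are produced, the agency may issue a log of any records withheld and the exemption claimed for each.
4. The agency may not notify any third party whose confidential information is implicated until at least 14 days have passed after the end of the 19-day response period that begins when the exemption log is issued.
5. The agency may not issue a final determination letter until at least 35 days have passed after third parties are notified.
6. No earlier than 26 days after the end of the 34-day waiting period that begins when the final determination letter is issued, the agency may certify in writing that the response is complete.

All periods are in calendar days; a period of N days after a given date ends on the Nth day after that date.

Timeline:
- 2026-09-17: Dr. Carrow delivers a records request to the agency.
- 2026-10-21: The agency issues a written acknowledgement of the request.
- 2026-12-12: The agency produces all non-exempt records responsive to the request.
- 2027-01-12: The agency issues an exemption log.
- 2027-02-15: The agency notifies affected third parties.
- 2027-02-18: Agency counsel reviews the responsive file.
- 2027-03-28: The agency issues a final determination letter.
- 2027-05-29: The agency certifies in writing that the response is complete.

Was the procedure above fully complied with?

Step 1 — counting 45 days from 2026-09-17 (when the request is received) gives a deadline of 2026-11-01; 2026-10-21 is within that limit.
Step 2 — 21 and 35 days from 2026-11-08 (end of the 18-day waiting period, which began when the acknowledgement is issued on 2026-10-21) are 2026-11-29 and 2026-12-13 respectively; done 2026-12-12, which is between those dates.
Step 3 — must wait 30 days from 2026-12-12 (when the non-exempt records are produced), so not before 2027-01-11; done 2027-01-12 — permitted.
Step 4 — must wait 14 days from 2027-01-31 (end of the 19-day response period, which began when the exemption log is issued on 2027-01-12), so not before 2027-02-14; done 2027-02-15, after the minimum wait.
Step 5 — must wait 35 days from 2027-02-15 (when third parties are notified), so not before 2027-03-22; 2027-03-28 is on or after that date.
Step 6 — must wait 26 days from 2027-05-01 (end of the 34-day waiting period, which began when the final determination letter is issued on 2027-03-28), so not before 2027-05-27; done 2027-05-29, after the minimum wait.

Yes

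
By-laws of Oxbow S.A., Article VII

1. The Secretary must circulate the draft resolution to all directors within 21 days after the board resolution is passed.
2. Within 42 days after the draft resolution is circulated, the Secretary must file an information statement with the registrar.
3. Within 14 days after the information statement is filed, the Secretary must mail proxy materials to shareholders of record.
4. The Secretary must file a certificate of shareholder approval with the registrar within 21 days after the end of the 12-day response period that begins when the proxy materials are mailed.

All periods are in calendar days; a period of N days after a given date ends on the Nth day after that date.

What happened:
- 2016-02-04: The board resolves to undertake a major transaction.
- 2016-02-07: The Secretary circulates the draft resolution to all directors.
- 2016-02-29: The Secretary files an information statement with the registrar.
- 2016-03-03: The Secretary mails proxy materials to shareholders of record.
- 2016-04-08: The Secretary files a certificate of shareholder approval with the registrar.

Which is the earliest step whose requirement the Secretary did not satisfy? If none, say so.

Step 1: 21 days after 2016-02-04 (when the board resolution is passed) is 2016-02-25; done 2016-02-07 — timely.
Step 2: 42 days after 2016-02-07 (when the draft resolution is circulated) is 2016-03-20; 2016-02-29 is within that limit.
Step 3: 14 days after 2016-02-29 (when the information statement is filed) is 2016-03-14; completed 2016-03-03, before the deadline.
Step 4: 21 days after 2016-03-15 (end of the 12-day response period, which began when the proxy materials are mailed on 2016-03-03) is 2016-04-05; 2016-04-08 misses that deadline by 3 days.
No need to go further; step 4 was not satisfied.

Step 4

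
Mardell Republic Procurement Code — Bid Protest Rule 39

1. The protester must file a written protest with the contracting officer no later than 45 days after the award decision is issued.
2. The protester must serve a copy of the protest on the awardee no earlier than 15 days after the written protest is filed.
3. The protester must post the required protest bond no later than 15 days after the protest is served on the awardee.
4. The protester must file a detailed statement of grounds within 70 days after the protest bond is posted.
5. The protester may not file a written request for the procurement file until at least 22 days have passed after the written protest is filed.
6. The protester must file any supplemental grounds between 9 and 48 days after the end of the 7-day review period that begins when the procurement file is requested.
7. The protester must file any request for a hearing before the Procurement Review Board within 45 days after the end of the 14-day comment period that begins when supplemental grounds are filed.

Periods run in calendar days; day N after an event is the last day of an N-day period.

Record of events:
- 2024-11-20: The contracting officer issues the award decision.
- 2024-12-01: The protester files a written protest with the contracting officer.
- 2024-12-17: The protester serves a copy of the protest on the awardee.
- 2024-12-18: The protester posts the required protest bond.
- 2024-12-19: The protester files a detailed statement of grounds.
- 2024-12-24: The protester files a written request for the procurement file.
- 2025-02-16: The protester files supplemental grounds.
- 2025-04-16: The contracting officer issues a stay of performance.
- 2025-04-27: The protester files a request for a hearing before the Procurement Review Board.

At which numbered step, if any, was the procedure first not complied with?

Step 1: 45 days after 2024-11-20 (when the award decision is issued) is 2025-01-04; completed 2024-12-01, before the deadline.
Step 2: the earliest permitted date is 15 days after 2024-12-01 (when the written protest is filed), i.e. 2024-12-16; 2024-12-17 is on or after that date.
Step 3: 15 days after 2024-12-17 (when the protest is served on the awardee) is 2025-01-01; done 2024-12-18 — timely.
Step 4: 70 days after 2024-12-18 (when the protest bond is posted) is 2025-02-26; completed 2024-12-19, before the deadline.
Step 5: the earliest permitted date is 22 days after 2024-12-01 (when the written protest is filed), i.e. 2024-12-23; done 2024-12-24 — permitted.
Step 6: the window is 9–48 days after 2024-12-31 (end of the 7-day review period, which began when the procurement file is requested on 2024-12-24), so 2025-01-09 through 2025-02-17; 2025-02-16 falls inside that range.
Step 7: 45 days after 2025-03-02 (end of the 14-day comment period, which began when supplemental grounds are filed on 2025-02-16) is 2025-04-16; not done until 2025-04-27, 11 days after the deadline.
No need to go further; step 7 was not satisfied.

Step 7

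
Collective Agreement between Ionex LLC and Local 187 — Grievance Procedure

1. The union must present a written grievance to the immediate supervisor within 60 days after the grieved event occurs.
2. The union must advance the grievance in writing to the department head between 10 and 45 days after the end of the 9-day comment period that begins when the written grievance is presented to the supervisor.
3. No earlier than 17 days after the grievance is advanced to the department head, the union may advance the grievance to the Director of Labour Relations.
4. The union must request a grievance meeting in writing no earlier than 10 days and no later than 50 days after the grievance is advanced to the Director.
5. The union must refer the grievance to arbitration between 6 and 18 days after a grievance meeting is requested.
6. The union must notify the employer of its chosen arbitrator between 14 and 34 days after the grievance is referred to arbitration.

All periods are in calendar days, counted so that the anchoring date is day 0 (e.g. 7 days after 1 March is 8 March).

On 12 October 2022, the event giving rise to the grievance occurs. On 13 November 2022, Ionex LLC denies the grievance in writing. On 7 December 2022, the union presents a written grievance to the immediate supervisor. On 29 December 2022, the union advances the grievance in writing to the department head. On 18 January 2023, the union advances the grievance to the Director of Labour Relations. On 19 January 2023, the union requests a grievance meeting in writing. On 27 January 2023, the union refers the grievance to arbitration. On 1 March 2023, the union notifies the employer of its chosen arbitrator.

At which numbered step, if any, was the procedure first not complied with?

Step 4

(1) due by 12 October 2022 + 60 days = 11 December 2022; 7 December 2022 is within that limit.
(2) the permitted window runs from 16 December 2022 + 10 = 26 December 2022 to 16 December 2022 + 45 = 30 January 2023; done 29 December 2022, which is between those dates.
(3) permitted from 29 December 2022 + 17 days = 15 January 2023 onward; done 18 January 2023, after the minimum wait.
(4) the permitted window runs from 18 January 2023 + 10 = 28 January 2023 to 18 January 2023 + 50 = 9 March 2023; 19 January 2023 is 9 days too early.
The procedure was therefore not followed at step 4.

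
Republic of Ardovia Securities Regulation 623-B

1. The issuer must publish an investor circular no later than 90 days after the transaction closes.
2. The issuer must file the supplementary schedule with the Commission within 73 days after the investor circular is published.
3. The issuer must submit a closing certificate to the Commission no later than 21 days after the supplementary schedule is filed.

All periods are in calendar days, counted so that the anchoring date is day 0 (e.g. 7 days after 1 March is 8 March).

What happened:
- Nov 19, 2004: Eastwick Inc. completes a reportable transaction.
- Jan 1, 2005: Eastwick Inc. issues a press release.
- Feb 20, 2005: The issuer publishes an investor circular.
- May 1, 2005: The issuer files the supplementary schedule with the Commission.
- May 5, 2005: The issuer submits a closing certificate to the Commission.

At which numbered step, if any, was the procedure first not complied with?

Step 1: 90 days after Nov 19, 2004 (when the transaction closes) is Feb 17, 2005; Feb 20, 2005 misses that deadline by 3 days.
The procedure was therefore not followed at step 1.

Step 1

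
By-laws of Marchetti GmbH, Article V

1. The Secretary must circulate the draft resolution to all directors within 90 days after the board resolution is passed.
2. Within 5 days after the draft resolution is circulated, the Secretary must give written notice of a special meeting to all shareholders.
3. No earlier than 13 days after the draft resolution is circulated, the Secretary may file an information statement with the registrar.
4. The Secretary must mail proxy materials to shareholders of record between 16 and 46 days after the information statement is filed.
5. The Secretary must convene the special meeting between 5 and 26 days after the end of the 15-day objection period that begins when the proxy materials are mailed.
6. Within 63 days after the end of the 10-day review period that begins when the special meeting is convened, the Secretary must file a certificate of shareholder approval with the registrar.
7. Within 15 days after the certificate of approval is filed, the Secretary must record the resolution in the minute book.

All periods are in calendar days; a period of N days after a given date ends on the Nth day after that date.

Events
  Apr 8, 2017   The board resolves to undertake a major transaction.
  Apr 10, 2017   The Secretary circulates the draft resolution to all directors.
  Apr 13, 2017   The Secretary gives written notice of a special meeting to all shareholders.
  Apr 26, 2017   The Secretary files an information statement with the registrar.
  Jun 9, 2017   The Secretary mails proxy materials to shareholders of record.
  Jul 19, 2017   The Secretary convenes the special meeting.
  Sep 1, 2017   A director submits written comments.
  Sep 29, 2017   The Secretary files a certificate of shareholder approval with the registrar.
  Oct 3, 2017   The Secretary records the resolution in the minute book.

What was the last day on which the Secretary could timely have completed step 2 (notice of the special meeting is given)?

Apr 15, 2017

Step 2 runs from Apr 10, 2017, when the draft resolution is circulated. 5 days after Apr 10, 2017 is Apr 15, 2017.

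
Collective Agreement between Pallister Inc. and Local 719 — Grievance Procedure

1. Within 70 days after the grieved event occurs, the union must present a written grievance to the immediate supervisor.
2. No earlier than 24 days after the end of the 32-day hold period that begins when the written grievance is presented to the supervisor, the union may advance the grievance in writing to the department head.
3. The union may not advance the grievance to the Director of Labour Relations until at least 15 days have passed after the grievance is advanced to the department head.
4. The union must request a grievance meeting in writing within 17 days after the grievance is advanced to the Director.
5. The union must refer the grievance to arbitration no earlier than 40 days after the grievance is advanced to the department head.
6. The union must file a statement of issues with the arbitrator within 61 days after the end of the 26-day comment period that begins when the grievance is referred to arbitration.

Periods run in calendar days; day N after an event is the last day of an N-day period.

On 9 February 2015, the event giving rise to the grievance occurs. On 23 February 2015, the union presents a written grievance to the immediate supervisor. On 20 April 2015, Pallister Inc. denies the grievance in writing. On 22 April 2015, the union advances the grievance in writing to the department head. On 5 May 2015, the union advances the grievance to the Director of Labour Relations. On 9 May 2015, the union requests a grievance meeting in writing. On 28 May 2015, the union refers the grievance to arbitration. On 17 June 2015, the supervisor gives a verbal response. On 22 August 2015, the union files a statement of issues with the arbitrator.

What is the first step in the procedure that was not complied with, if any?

Step 3

Step 1 — counting 70 days from 9 February 2015 (when the grieved event occurs) gives a deadline of 20 April 2015; 23 February 2015 is within that limit.
Step 2 — must wait 24 days from 27 March 2015 (end of the 32-day hold period, which began when the written grievance is presented to the supervisor on 23 February 2015), so not before 20 April 2015; done 22 April 2015 — permitted.
Step 3 — must wait 15 days from 22 April 2015 (when the grievance is advanced to the department head), so not before 7 May 2015; 5 May 2015 is 2 days before the earliest permitted date.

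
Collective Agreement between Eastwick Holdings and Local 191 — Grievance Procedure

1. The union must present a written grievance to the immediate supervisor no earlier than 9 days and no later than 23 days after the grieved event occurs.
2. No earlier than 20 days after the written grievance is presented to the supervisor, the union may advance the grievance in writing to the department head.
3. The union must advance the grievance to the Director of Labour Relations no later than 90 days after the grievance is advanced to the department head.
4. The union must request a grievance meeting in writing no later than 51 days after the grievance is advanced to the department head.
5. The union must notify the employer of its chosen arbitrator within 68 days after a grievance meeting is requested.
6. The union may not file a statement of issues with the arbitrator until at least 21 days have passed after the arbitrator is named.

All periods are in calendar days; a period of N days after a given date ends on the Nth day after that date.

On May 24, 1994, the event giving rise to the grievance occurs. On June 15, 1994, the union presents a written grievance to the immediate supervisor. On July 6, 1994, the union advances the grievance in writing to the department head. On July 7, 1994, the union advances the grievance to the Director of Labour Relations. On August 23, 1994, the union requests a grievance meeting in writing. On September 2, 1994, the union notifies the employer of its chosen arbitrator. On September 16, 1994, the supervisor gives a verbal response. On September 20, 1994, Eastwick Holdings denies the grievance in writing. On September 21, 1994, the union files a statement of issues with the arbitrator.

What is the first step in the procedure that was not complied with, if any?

Step 6

(1) the permitted window runs from May 24, 1994 + 9 = June 2, 1994 to May 24, 1994 + 23 = June 16, 1994; done June 15, 1994 — within the window.
(2) permitted from June 15, 1994 + 20 days = July 5, 1994 onward; done July 6, 1994 — permitted.
(3) due by July 6, 1994 + 90 days = October 4, 1994; July 7, 1994 is within that limit.
(4) due by July 6, 1994 + 51 days = August 26, 1994; August 23, 1994 is within that limit.
(5) due by August 23, 1994 + 68 days = October 30, 1994; September 2, 1994 is within that limit.
(6) permitted from September 2, 1994 + 21 days = September 23, 1994 onward; September 21, 1994 is 2 days before the earliest permitted date.
Later steps need not be reached.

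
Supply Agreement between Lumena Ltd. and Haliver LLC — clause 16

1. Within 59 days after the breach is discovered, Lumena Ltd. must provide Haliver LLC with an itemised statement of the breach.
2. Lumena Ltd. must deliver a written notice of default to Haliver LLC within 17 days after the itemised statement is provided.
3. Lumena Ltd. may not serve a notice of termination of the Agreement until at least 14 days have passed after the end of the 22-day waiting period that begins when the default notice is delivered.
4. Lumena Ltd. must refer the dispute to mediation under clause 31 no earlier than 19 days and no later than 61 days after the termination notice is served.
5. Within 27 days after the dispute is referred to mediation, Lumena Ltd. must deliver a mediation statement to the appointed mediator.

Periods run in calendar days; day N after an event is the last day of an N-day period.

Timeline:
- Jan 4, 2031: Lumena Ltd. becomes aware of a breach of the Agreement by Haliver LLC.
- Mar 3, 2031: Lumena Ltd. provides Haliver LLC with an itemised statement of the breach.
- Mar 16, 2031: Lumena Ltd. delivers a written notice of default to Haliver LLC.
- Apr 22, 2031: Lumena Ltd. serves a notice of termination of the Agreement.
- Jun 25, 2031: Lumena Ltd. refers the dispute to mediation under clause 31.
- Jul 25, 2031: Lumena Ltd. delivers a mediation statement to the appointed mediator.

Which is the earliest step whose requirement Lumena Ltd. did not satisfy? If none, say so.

(1) due by Jan 4, 2031 + 59 days = Mar 4, 2031; Mar 3, 2031 is within that limit.
(2) due by Mar 3, 2031 + 17 days = Mar 20, 2031; completed Mar 16, 2031, before the deadline.
(3) permitted from Apr 7, 2031 + 14 days = Apr 21, 2031 onward; done Apr 22, 2031, after the minimum wait.
(4) the permitted window runs from Apr 22, 2031 + 19 = May 11, 2031 to Apr 22, 2031 + 61 = Jun 22, 2031; Jun 25, 2031 is 3 days past the end of the window.

Step 4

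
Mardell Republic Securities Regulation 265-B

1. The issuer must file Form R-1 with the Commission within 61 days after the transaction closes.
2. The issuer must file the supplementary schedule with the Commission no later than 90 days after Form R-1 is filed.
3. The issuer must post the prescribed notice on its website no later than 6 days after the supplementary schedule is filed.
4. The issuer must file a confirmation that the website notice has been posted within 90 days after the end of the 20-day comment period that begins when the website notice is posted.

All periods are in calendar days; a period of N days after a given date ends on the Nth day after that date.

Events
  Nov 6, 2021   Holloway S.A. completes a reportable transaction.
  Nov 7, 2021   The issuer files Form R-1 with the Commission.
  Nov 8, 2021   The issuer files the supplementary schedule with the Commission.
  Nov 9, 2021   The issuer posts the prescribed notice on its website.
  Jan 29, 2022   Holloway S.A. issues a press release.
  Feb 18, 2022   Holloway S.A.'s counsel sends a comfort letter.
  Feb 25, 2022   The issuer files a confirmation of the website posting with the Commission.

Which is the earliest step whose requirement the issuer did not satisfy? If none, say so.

None — every step was satisfied

Step 1 — counting 61 days from Nov 6, 2021 (when the transaction closes) gives a deadline of Jan 6, 2022; Nov 7, 2021 is within that limit.
Step 2 — counting 90 days from Nov 7, 2021 (when Form R-1 is filed) gives a deadline of Feb 5, 2022; Nov 8, 2021 is within that limit.
Step 3 — counting 6 days from Nov 8, 2021 (when the supplementary schedule is filed) gives a deadline of Nov 14, 2021; completed Nov 9, 2021, before the deadline.
Step 4 — counting 90 days from Nov 29, 2021 (end of the 20-day comment period, which began when the website notice is posted on Nov 9, 2021) gives a deadline of Feb 27, 2022; completed Feb 25, 2022, before the deadline.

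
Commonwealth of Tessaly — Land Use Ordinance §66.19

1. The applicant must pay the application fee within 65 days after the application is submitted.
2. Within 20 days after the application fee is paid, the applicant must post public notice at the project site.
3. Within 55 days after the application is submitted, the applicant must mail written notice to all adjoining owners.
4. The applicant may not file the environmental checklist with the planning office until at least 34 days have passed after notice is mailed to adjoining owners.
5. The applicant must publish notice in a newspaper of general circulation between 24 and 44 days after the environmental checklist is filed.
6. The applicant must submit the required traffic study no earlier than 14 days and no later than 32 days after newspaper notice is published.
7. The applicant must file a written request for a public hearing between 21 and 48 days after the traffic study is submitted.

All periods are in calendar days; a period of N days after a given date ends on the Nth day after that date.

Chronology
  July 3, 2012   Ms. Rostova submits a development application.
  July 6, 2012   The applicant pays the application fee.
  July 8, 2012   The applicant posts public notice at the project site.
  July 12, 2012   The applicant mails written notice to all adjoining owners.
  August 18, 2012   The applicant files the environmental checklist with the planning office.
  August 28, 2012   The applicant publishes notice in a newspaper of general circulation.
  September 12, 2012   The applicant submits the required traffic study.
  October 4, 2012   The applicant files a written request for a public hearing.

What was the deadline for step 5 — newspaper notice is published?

Step 5 runs from August 18, 2012, when the environmental checklist is filed. The window is 24–44 days after August 18, 2012; it closes on October 1, 2012.

October 1, 2012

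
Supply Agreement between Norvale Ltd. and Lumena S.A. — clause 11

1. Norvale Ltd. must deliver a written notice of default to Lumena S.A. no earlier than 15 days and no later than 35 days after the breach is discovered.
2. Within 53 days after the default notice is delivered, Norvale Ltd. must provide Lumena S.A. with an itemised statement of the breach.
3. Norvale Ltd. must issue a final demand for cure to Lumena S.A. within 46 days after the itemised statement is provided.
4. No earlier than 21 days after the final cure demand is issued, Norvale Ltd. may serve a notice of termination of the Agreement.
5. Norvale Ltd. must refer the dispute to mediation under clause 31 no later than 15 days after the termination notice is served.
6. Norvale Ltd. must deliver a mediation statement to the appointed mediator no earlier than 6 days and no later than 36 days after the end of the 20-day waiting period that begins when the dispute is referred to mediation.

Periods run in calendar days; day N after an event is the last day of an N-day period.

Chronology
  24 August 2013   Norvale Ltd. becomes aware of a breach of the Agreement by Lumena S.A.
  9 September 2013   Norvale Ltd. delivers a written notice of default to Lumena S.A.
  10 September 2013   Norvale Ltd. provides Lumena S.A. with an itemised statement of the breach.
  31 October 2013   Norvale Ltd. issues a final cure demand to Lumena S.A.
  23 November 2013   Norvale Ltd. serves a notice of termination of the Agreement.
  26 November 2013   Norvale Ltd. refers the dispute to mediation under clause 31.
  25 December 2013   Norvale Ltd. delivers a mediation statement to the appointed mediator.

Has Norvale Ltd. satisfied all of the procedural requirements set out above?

Step 1 — 15 and 35 days from 24 August 2013 (when the breach is discovered) are 8 September 2013 and 28 September 2013 respectively; 9 September 2013 falls inside that range.
Step 2 — counting 53 days from 9 September 2013 (when the default notice is delivered) gives a deadline of 1 November 2013; 10 September 2013 is within that limit.
Step 3 — counting 46 days from 10 September 2013 (when the itemised statement is provided) gives a deadline of 26 October 2013; 31 October 2013 misses that deadline by 5 days.

No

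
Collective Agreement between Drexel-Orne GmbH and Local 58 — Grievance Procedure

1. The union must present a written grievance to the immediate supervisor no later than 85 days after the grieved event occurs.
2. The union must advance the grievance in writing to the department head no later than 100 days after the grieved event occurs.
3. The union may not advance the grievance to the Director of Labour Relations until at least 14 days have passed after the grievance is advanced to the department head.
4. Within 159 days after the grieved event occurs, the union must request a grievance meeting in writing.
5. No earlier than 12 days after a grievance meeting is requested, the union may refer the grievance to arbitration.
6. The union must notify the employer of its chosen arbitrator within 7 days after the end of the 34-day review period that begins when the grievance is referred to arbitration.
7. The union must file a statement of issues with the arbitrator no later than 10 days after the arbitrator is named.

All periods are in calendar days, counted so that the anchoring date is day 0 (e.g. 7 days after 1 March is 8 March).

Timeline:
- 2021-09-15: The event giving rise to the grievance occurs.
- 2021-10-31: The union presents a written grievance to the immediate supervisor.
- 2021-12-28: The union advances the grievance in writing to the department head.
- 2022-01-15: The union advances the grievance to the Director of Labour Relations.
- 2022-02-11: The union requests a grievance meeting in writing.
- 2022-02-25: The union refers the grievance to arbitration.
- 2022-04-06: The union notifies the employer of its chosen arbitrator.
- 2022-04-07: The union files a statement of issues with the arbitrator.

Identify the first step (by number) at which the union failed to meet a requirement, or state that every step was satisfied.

Step 1 — counting 85 days from 2021-09-15 (when the grieved event occurs) gives a deadline of 2021-12-09; completed 2021-10-31, before the deadline.
Step 2 — counting 100 days from 2021-09-15 (when the grieved event occurs) gives a deadline of 2021-12-24; not done until 2021-12-28, 4 days after the deadline.
No need to go further; step 2 was not satisfied.

Step 2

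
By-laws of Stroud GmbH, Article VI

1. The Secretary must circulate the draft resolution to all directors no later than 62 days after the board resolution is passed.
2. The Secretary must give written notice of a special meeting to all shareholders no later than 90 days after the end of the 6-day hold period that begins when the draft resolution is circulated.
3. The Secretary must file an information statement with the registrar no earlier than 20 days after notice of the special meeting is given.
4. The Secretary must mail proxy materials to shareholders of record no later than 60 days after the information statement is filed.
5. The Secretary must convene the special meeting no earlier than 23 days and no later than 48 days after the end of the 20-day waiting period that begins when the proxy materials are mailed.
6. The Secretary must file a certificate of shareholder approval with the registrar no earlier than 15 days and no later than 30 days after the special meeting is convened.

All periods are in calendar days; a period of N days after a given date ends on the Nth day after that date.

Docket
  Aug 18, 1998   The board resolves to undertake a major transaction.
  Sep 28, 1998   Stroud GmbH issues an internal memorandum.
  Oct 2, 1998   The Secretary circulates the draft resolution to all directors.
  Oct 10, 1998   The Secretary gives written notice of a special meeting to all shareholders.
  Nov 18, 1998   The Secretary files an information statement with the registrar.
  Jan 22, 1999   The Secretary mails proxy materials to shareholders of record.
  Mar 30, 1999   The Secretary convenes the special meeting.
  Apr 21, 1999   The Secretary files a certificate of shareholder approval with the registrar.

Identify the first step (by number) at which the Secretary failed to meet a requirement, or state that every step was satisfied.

Step 1: 62 days after Aug 18, 1998 (when the board resolution is passed) is Oct 19, 1998; done Oct 2, 1998 — timely.
Step 2: 90 days after Oct 8, 1998 (end of the 6-day hold period, which began when the draft resolution is circulated on Oct 2, 1998) is Jan 6, 1999; done Oct 10, 1998 — timely.
Step 3: the earliest permitted date is 20 days after Oct 10, 1998 (when notice of the special meeting is given), i.e. Oct 30, 1998; done Nov 18, 1998, after the minimum wait.
Step 4: 60 days after Nov 18, 1998 (when the information statement is filed) is Jan 17, 1999; Jan 22, 1999 misses that deadline by 5 days.
The procedure was therefore not followed at step 4.

Step 4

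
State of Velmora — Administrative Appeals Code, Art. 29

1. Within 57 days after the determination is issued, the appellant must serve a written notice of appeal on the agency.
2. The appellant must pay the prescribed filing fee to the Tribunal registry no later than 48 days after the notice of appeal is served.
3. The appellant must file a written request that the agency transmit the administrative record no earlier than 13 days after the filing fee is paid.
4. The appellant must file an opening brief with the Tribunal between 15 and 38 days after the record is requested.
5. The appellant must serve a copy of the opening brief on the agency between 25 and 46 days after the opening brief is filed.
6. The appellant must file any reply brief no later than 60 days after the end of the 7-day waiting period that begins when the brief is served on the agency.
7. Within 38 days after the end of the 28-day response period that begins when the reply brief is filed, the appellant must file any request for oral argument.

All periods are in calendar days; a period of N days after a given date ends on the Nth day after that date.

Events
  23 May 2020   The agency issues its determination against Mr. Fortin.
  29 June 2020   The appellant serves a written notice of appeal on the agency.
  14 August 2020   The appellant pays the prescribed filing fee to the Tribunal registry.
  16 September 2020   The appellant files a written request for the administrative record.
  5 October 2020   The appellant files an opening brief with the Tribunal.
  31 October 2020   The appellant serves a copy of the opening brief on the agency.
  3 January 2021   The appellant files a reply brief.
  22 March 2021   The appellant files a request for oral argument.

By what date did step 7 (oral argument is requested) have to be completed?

The reply brief is filed on 3 January 2021; the 28-day response period therefore ends 31 January 2021, and step 7 runs from that date. 38 days after 31 January 2021 is 10 March 2021.

10 March 2021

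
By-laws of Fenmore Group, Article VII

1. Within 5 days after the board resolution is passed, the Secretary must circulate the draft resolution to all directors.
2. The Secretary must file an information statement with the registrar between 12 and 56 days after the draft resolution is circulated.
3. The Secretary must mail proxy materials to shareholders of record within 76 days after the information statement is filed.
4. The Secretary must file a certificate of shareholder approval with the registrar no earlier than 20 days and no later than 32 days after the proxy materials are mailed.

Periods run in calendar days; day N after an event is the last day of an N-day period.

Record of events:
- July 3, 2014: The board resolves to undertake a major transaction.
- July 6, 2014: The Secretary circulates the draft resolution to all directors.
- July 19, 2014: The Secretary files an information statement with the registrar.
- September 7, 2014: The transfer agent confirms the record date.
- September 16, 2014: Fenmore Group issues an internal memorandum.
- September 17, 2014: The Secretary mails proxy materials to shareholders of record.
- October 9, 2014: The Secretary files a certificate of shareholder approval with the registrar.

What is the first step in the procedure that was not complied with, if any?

None — every step was satisfied

Step 1: 5 days after July 3, 2014 (when the board resolution is passed) is July 8, 2014; done July 6, 2014 — timely.
Step 2: the window is 12–56 days after July 6, 2014 (when the draft resolution is circulated), so July 18, 2014 through August 31, 2014; July 19, 2014 falls inside that range.
Step 3: 76 days after July 19, 2014 (when the information statement is filed) is October 3, 2014; done September 17, 2014 — timely.
Step 4: the window is 20–32 days after September 17, 2014 (when the proxy materials are mailed), so October 7, 2014 through October 19, 2014; done October 9, 2014 — within the window.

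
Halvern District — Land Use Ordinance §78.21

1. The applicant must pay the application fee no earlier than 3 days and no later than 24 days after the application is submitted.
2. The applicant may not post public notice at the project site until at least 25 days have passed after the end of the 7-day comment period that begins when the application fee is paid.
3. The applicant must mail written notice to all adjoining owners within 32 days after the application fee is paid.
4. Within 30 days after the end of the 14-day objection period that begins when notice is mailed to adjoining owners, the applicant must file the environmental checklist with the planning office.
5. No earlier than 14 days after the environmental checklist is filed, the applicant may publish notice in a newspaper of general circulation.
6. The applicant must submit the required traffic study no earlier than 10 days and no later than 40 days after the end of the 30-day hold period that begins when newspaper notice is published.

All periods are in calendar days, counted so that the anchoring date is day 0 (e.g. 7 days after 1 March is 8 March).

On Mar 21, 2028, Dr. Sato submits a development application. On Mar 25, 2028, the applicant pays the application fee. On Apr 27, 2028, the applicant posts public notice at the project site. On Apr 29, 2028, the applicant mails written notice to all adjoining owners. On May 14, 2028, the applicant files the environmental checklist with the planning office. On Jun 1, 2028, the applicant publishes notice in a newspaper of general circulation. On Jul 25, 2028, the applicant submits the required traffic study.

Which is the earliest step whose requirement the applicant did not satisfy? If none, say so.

Step 3

Step 1: the window is 3–24 days after Mar 21, 2028 (when the application is submitted), so Mar 24, 2028 through Apr 14, 2028; done Mar 25, 2028 — within the window.
Step 2: the earliest permitted date is 25 days after Apr 1, 2028 (end of the 7-day comment period, which began when the application fee is paid on Mar 25, 2028), i.e. Apr 26, 2028; done Apr 27, 2028 — permitted.
Step 3: 32 days after Mar 25, 2028 (when the application fee is paid) is Apr 26, 2028; not done until Apr 29, 2028, 3 days after the deadline.
No need to go further; step 3 was not satisfied.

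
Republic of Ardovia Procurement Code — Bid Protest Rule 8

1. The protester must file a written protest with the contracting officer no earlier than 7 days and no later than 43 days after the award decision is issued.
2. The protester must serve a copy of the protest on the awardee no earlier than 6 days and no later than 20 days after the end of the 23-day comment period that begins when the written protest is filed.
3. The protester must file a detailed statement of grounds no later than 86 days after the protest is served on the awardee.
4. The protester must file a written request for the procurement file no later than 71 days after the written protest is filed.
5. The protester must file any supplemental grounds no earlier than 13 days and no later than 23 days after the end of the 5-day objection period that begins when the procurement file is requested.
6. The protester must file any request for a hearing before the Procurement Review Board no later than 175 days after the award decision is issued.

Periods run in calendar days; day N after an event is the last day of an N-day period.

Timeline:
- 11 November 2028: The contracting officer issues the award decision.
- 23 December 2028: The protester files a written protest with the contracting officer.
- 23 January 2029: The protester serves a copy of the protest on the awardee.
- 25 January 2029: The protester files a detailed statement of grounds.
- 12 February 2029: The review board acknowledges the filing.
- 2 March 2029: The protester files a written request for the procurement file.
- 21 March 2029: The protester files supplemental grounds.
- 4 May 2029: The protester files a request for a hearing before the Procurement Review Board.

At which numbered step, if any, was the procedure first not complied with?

(1) the permitted window runs from 11 November 2028 + 7 = 18 November 2028 to 11 November 2028 + 43 = 24 December 2028; done 23 December 2028 — within the window.
(2) the permitted window runs from 15 January 2029 + 6 = 21 January 2029 to 15 January 2029 + 20 = 4 February 2029; 23 January 2029 falls inside that range.
(3) due by 23 January 2029 + 86 days = 19 April 2029; completed 25 January 2029, before the deadline.
(4) due by 23 December 2028 + 71 days = 4 March 2029; completed 2 March 2029, before the deadline.
(5) the permitted window runs from 7 March 2029 + 13 = 20 March 2029 to 7 March 2029 + 23 = 30 March 2029; done 21 March 2029, which is between those dates.
(6) due by 11 November 2028 + 175 days = 5 May 2029; completed 4 May 2029, before the deadline.

None — every step was satisfied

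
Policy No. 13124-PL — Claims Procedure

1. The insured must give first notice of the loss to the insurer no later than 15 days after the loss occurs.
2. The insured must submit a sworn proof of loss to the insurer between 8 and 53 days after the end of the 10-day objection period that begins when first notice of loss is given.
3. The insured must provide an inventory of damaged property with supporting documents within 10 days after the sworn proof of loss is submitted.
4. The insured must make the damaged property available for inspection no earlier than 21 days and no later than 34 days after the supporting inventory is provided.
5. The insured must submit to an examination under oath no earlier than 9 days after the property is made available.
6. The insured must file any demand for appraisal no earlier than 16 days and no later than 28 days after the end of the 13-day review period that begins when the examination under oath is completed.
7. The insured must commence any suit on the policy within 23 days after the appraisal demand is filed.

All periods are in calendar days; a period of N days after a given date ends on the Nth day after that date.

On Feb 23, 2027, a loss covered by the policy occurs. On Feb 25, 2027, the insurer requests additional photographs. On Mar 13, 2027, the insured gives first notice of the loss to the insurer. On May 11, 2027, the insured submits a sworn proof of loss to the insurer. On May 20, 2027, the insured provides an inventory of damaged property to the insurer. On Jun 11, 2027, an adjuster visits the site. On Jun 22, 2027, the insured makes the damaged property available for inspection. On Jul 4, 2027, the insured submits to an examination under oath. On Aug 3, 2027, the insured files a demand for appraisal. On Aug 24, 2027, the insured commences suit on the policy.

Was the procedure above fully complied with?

Step 1 — counting 15 days from Feb 23, 2027 (when the loss occurs) gives a deadline of Mar 10, 2027; not done until Mar 13, 2027, 3 days after the deadline.

No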